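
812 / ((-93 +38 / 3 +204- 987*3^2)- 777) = -348 / 4087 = -0.09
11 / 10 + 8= 91 / 10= 9.10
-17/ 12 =-1.42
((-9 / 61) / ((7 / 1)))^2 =81 / 182329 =0.00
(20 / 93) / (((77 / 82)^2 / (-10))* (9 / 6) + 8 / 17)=45723200 / 71931873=0.64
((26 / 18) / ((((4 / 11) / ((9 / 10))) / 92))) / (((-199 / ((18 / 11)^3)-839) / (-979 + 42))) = 8986508388 / 25789585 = 348.45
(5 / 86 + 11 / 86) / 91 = 8 / 3913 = 0.00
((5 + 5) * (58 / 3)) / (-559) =-580 / 1677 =-0.35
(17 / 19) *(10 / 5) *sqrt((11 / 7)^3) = 3.53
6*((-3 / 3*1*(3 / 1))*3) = -54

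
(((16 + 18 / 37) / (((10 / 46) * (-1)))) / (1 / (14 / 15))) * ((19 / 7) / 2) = -53314 / 555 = -96.06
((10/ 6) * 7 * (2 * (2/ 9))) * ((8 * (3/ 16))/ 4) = 35/ 18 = 1.94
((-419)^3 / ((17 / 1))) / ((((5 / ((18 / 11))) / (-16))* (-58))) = -10592648496 / 27115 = -390656.41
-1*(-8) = 8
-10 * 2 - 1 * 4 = -24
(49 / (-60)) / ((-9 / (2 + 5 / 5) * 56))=7 / 1440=0.00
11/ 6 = 1.83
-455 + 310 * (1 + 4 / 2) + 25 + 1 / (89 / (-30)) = 44470 / 89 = 499.66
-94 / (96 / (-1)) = 47 / 48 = 0.98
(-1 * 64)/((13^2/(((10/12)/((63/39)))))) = -160/819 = -0.20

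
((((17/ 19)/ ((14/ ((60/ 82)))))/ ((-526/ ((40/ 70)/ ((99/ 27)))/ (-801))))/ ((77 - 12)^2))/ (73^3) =245106/ 36300053127933595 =0.00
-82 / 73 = -1.12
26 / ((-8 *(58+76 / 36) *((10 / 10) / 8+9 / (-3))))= 0.02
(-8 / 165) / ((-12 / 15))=0.06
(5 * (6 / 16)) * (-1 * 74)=-555 / 4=-138.75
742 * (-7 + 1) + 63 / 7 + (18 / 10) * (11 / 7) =-4440.17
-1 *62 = -62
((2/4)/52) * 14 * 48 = 84/13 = 6.46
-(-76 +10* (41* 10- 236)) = -1664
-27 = -27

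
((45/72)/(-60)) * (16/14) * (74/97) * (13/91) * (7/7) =-37/28518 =-0.00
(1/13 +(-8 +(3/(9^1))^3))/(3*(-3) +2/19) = 52592/59319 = 0.89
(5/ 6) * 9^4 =10935/ 2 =5467.50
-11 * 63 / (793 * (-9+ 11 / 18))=12474 / 119743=0.10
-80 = -80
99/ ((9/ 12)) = 132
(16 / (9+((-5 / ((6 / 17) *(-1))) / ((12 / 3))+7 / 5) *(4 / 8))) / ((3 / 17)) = 21760 / 2753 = 7.90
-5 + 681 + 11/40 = 27051/40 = 676.28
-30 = -30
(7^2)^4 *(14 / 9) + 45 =8967513.22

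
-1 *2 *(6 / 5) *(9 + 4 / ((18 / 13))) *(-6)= 856 / 5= 171.20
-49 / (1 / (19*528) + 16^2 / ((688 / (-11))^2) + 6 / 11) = -908909232 / 11333449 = -80.20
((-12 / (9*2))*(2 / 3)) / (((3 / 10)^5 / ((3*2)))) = -800000 / 729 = -1097.39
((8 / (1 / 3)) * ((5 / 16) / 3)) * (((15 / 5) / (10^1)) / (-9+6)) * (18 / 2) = -9 / 4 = -2.25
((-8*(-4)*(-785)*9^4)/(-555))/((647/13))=5966.72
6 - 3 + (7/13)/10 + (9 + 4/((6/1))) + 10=8861/390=22.72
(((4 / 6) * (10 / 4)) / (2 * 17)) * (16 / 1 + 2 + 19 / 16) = 1535 / 1632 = 0.94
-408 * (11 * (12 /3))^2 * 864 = -682463232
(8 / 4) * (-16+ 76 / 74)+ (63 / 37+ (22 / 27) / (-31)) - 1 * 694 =-22367965 / 30969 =-722.27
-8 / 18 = -4 / 9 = -0.44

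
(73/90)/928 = 73/83520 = 0.00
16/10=8/5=1.60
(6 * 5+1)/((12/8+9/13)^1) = 806/57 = 14.14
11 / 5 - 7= -24 / 5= -4.80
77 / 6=12.83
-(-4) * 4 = 16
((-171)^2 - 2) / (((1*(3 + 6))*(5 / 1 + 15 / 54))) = 58478 / 95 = 615.56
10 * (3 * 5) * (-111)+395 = -16255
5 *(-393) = -1965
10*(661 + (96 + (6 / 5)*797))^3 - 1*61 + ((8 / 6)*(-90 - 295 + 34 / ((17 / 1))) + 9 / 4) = 15090288315487 / 300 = 50300961051.62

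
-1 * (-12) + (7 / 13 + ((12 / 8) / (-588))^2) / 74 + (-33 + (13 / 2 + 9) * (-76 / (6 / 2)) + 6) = -180786464281 / 443474304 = -407.66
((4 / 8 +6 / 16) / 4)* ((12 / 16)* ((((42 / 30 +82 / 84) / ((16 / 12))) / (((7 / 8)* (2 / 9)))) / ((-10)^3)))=-13473 / 8960000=-0.00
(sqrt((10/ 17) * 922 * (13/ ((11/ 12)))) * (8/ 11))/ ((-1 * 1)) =-32 * sqrt(16810365)/ 2057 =-63.78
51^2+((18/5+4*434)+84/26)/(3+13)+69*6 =812221/260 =3123.93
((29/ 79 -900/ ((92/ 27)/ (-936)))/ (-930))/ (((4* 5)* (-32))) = 449210467/ 1081478400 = 0.42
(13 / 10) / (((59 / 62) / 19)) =7657 / 295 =25.96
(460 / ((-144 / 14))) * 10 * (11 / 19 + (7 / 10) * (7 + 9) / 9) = -1254995 / 1539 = -815.46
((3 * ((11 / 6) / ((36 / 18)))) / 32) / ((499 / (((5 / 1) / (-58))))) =-55 / 3704576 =-0.00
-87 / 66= -29 / 22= -1.32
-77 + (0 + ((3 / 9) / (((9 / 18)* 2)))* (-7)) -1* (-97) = 53 / 3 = 17.67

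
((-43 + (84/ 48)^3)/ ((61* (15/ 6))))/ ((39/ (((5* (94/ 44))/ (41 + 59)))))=-3431/ 5075200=-0.00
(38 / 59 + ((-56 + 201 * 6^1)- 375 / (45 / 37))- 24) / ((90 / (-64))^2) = 148317184 / 358425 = 413.80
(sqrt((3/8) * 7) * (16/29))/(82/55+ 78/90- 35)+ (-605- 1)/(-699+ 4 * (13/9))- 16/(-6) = 66274/18717- 330 * sqrt(42)/78097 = 3.51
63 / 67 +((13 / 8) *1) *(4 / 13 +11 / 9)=16529 / 4824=3.43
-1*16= -16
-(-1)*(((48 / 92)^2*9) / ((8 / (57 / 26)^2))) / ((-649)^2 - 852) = 263169 / 75159241898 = 0.00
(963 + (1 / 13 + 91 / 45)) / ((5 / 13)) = 564583 / 225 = 2509.26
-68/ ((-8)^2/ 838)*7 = -49861/ 8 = -6232.62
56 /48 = 7 /6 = 1.17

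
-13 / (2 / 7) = -91 / 2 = -45.50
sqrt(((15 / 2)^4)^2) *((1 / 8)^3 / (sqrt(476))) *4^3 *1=50625 *sqrt(119) / 30464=18.13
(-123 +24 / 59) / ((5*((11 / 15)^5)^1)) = -1098511875 / 9502009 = -115.61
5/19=0.26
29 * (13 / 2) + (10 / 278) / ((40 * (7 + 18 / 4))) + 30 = 2794179 / 12788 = 218.50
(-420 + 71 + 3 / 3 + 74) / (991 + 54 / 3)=-274 / 1009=-0.27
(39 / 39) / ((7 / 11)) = 11 / 7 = 1.57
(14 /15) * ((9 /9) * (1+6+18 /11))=266 /33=8.06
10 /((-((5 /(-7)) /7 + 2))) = -5.27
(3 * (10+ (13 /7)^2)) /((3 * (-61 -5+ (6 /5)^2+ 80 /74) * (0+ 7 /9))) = -5486175 /20140274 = -0.27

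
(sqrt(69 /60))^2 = 23 /20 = 1.15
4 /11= 0.36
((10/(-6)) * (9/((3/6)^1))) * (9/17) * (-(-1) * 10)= -2700/17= -158.82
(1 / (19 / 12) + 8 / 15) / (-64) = -83 / 4560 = -0.02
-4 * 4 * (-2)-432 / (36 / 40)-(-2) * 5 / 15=-447.33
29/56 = 0.52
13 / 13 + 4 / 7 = 11 / 7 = 1.57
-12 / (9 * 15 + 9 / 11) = -22 / 249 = -0.09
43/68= 0.63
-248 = -248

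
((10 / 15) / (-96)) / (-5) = 1 / 720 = 0.00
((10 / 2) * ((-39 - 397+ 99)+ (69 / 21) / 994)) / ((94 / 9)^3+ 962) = -8546879835 / 10658834956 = -0.80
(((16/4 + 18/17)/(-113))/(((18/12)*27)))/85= -172/13226085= -0.00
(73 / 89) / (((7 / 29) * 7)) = 2117 / 4361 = 0.49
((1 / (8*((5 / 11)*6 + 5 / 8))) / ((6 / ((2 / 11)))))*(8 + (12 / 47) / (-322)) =0.01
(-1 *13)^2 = 169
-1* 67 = -67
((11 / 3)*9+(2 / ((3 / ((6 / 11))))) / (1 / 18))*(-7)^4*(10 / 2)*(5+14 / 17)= 46999575 / 17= 2764680.88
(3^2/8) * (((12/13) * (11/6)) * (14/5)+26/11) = 22851/2860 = 7.99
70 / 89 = 0.79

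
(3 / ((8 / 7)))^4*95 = 18475695 / 4096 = 4510.67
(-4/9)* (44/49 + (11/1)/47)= -3476/6909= -0.50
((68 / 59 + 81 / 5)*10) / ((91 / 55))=563090 / 5369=104.88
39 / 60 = 13 / 20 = 0.65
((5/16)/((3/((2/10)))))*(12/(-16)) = -1/64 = -0.02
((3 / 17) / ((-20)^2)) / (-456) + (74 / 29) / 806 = 38231513 / 12079683200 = 0.00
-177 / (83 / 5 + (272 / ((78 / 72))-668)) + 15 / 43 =885030 / 1118903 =0.79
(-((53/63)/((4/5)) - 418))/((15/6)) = 105071/630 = 166.78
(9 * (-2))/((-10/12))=108/5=21.60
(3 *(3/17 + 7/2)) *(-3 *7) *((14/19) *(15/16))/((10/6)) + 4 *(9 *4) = 248067/5168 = 48.00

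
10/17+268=4566/17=268.59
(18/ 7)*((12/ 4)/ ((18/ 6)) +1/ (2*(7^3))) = 6183/ 2401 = 2.58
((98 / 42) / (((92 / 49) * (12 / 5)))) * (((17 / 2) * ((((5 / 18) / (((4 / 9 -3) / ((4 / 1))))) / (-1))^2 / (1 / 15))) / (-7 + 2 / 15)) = -18221875 / 10025608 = -1.82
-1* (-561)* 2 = 1122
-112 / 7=-16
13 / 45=0.29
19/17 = 1.12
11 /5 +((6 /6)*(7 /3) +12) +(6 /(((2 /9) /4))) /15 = 356 /15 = 23.73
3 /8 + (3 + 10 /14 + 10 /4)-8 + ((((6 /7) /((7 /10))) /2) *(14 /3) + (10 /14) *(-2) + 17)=17.02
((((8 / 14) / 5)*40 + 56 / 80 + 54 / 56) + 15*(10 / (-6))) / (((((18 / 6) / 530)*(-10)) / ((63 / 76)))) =417693 / 1520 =274.80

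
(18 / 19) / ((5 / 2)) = 36 / 95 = 0.38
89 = 89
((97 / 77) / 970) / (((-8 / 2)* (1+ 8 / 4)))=-0.00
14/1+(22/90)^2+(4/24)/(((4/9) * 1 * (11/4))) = 632437/44550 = 14.20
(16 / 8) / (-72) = -1 / 36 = -0.03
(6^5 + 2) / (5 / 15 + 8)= 23334 / 25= 933.36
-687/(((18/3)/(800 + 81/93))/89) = -505999087/62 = -8161275.60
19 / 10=1.90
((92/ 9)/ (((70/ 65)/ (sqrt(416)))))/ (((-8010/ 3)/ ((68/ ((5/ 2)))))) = -162656 * sqrt(26)/ 420525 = -1.97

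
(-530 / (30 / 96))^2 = 2876416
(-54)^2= 2916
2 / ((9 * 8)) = 0.03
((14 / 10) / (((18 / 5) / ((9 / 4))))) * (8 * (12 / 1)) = 84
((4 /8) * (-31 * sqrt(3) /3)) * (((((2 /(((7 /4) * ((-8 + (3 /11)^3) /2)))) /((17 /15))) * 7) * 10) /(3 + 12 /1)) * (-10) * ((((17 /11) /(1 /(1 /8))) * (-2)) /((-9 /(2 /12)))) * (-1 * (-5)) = -1875500 * sqrt(3) /860301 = -3.78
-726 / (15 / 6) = -1452 / 5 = -290.40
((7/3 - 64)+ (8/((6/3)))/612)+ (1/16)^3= -38641511/626688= -61.66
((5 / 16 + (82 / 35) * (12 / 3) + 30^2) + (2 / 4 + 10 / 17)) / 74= 8670551 / 704480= 12.31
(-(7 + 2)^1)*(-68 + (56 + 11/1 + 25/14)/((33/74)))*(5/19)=-298845/1463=-204.27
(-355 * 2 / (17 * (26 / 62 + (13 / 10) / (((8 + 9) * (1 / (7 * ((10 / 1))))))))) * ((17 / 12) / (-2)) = 187085 / 36504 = 5.13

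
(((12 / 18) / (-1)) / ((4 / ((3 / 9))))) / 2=-1 / 36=-0.03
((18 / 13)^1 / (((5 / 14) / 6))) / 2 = 756 / 65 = 11.63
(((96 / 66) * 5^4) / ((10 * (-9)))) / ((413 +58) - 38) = -1000 / 42867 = -0.02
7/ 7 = 1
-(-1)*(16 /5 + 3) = 31 /5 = 6.20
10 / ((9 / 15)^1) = 50 / 3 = 16.67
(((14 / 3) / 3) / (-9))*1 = -14 / 81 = -0.17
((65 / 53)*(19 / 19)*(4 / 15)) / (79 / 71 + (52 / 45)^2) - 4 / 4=-16161727 / 18653827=-0.87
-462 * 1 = -462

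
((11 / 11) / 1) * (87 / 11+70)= 857 / 11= 77.91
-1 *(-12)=12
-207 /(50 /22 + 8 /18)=-20493 /269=-76.18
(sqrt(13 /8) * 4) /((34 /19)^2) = 361 * sqrt(26) /1156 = 1.59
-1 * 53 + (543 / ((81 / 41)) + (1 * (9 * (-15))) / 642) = 1280645 / 5778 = 221.64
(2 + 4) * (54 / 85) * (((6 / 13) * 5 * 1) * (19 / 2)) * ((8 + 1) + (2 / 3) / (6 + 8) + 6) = 1945296 / 1547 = 1257.46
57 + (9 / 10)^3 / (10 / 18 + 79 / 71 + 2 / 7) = 57.37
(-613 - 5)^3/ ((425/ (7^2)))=-11565422568/ 425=-27212758.98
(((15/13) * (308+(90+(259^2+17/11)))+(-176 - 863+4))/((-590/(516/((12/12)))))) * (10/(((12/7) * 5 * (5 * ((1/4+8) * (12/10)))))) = -440916238/278421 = -1583.63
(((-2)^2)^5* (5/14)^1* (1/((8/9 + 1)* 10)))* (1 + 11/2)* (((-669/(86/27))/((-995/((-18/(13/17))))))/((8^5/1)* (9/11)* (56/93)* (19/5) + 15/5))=-21287173248/2088489867443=-0.01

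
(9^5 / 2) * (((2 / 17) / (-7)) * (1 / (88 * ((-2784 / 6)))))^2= 59049 / 11804979372032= 0.00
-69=-69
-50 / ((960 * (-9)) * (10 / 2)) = 1 / 864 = 0.00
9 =9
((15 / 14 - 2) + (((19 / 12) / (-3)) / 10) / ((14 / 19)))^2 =25411681 / 25401600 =1.00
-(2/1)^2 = -4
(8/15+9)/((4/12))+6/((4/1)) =301/10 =30.10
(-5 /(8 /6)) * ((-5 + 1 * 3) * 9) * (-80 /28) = -1350 /7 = -192.86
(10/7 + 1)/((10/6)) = 51/35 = 1.46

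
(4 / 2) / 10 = 1 / 5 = 0.20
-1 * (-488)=488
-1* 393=-393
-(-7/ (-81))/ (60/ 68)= -119/ 1215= -0.10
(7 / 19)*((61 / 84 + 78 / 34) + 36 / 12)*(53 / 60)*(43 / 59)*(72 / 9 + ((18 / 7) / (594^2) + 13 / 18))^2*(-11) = -1753973951745750667 / 1467814630853340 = -1194.96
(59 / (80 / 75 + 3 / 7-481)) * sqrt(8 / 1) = -6195 * sqrt(2) / 25174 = -0.35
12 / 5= 2.40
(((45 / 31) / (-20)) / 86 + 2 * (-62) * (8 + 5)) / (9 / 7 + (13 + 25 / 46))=-2767650697 / 25460300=-108.70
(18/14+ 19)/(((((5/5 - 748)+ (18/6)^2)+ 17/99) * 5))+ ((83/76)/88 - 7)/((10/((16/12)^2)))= -24001056287/19235670300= -1.25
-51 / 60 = -17 / 20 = -0.85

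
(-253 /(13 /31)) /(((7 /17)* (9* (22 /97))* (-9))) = 1175737 /14742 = 79.75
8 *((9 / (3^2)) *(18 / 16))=9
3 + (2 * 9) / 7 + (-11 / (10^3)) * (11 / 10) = 389153 / 70000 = 5.56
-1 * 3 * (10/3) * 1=-10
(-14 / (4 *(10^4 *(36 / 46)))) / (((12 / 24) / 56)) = -1127 / 22500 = -0.05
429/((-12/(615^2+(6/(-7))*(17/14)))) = -1325107641/98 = -13521506.54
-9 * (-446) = 4014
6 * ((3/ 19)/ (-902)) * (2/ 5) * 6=-108/ 42845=-0.00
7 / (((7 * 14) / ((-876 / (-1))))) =438 / 7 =62.57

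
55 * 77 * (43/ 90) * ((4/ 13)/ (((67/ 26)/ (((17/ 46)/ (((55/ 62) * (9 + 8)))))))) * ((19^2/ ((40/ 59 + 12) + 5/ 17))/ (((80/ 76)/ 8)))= 5649013302856/ 4511238975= 1252.21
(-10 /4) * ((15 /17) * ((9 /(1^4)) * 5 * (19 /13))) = -64125 /442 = -145.08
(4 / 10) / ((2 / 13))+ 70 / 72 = 643 / 180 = 3.57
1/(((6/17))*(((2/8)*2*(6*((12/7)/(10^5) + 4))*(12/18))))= 0.35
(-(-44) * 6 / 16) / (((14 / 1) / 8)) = 66 / 7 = 9.43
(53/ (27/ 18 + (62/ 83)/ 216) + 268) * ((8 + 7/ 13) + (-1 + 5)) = 666169264/ 175201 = 3802.31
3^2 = 9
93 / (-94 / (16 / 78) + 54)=-124 / 539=-0.23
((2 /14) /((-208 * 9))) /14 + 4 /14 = 52415 /183456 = 0.29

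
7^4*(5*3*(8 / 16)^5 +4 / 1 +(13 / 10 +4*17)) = 28339003 / 160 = 177118.77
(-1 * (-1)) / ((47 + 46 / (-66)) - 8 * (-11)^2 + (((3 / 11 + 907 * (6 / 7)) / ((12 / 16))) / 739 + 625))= -170709 / 50409311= -0.00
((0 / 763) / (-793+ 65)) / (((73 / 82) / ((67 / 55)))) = 0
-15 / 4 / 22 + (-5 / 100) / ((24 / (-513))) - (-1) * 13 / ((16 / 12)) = 18741 / 1760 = 10.65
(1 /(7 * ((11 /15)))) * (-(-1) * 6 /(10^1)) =0.12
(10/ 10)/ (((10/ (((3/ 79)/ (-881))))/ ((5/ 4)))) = -3/ 556792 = -0.00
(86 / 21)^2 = 7396 / 441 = 16.77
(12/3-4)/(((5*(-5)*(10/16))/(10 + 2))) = 0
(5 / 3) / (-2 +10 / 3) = 5 / 4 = 1.25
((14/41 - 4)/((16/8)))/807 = -25/11029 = -0.00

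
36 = 36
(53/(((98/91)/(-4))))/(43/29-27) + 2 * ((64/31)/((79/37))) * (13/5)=80825693/6342910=12.74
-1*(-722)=722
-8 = -8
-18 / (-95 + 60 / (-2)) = 18 / 125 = 0.14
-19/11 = -1.73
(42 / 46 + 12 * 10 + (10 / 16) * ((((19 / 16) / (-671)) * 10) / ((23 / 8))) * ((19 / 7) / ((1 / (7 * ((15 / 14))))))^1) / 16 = 208862337 / 27655936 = 7.55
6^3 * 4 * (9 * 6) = 46656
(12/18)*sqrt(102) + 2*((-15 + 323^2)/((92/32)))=72572.99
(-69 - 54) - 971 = -1094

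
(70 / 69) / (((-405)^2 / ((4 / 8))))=7 / 2263545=0.00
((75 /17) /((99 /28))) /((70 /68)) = 40 /33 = 1.21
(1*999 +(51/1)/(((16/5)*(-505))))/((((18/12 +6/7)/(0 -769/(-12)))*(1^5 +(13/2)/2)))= 2896651513/453288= 6390.31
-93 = -93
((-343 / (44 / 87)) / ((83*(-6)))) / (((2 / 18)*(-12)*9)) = -9947 / 87648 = -0.11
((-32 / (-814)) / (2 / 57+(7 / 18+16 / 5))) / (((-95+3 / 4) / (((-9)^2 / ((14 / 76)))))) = -336856320 / 6656030381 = -0.05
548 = 548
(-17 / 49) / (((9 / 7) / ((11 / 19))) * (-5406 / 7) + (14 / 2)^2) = 187 / 898015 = 0.00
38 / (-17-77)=-19 / 47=-0.40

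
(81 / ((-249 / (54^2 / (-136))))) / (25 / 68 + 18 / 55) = 2165130 / 215717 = 10.04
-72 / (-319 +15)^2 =-9 / 11552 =-0.00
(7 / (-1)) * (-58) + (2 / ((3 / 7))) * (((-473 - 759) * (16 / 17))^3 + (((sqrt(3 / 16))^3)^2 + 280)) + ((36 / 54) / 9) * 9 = -219608910390310099 / 30185472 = -7275318086.47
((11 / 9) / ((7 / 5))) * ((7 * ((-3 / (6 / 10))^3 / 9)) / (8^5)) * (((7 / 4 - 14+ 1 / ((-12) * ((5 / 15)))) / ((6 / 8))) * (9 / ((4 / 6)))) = 171875 / 294912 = 0.58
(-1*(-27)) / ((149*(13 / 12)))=324 / 1937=0.17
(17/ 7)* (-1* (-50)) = 850/ 7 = 121.43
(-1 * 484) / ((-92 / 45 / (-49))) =-266805 / 23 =-11600.22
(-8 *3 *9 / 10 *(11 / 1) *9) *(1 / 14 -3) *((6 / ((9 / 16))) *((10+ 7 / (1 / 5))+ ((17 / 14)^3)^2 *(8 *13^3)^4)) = 84146346563513368679684213184 / 4117715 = 20435204127413715781612.91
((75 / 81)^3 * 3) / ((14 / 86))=671875 / 45927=14.63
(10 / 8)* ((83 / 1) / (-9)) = -415 / 36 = -11.53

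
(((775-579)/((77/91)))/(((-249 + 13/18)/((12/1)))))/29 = -550368/1425611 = -0.39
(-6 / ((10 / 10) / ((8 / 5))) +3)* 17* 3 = -1683 / 5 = -336.60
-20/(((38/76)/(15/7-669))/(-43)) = -8028960/7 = -1146994.29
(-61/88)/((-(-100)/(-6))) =183/4400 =0.04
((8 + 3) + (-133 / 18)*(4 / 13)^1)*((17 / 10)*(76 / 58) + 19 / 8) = 5451119 / 135720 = 40.16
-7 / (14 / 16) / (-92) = 2 / 23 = 0.09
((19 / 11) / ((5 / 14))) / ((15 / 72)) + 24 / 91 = 587544 / 25025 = 23.48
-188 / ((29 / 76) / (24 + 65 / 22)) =-4236392 / 319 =-13280.23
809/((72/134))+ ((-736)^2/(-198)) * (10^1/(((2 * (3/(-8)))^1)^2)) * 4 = -688004783/3564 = -193042.87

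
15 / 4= 3.75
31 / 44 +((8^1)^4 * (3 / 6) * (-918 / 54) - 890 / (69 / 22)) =-106560757 / 3036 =-35099.06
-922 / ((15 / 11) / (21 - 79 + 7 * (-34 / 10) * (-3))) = -679514 / 75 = -9060.19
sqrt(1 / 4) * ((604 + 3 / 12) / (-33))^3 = -14119845713 / 4599936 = -3069.57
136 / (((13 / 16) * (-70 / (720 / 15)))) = -52224 / 455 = -114.78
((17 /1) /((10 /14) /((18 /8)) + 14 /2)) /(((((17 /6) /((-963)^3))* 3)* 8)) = -56262549861 /1844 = -30511144.18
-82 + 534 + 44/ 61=27616/ 61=452.72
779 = 779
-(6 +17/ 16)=-113/ 16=-7.06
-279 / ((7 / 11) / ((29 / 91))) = -89001 / 637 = -139.72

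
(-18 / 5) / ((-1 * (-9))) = -2 / 5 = -0.40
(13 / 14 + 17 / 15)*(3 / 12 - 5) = -8227 / 840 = -9.79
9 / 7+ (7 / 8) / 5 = 409 / 280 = 1.46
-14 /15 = -0.93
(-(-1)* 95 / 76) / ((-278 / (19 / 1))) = -95 / 1112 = -0.09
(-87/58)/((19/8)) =-12/19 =-0.63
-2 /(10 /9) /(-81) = 1 /45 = 0.02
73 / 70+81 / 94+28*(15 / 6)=118283 / 1645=71.90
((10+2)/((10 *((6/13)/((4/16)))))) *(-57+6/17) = -12519/340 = -36.82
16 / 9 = 1.78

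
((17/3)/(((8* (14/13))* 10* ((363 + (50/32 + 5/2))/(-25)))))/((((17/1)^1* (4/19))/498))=-102505/164444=-0.62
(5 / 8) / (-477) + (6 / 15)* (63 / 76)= 119729 / 362520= 0.33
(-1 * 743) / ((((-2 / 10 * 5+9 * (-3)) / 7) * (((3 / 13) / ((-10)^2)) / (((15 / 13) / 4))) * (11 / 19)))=1764625 / 44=40105.11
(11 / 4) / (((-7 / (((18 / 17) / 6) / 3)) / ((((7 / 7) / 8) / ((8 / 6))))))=-33 / 15232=-0.00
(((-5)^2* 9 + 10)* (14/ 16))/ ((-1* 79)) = -1645/ 632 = -2.60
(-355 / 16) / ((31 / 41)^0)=-355 / 16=-22.19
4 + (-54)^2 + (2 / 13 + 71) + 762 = 48791 / 13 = 3753.15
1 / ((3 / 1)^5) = 1 / 243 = 0.00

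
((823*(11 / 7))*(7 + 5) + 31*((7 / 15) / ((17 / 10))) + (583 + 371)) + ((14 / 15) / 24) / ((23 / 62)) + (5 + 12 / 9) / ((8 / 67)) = 16292349827 / 985320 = 16535.08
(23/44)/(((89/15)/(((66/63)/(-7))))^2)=6325/19018321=0.00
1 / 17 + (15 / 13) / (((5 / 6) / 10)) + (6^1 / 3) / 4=6367 / 442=14.40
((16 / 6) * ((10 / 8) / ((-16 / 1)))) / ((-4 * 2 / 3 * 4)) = 5 / 256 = 0.02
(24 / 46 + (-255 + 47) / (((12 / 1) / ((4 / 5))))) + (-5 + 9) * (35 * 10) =478396 / 345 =1386.66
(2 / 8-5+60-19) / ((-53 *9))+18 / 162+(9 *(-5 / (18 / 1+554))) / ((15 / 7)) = -109 / 68211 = -0.00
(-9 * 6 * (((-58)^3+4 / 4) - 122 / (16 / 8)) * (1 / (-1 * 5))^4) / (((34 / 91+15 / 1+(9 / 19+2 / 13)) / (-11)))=-11135928804 / 960625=-11592.38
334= 334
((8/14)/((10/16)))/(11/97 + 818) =3104/2777495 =0.00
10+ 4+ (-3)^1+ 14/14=12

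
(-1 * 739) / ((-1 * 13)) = 739 / 13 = 56.85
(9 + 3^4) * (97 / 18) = 485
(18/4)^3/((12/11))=83.53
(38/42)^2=361/441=0.82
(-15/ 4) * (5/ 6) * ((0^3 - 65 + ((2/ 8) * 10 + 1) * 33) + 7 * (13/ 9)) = -27275/ 144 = -189.41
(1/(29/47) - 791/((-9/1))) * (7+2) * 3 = 70086/29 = 2416.76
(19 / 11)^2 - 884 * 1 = -106603 / 121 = -881.02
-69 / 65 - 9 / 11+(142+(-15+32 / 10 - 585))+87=-264321 / 715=-369.68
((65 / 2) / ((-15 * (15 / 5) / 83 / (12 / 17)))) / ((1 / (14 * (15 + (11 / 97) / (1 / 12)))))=-15982148 / 1649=-9692.02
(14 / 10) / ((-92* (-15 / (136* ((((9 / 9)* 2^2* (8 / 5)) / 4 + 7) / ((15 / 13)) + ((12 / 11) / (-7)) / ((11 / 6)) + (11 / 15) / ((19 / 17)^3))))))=12993231512 / 11930373125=1.09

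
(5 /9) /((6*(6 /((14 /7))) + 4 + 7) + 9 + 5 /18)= 10 /689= 0.01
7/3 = 2.33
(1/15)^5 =1/759375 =0.00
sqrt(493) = 22.20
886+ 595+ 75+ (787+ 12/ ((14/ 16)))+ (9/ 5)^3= 2067228/ 875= 2362.55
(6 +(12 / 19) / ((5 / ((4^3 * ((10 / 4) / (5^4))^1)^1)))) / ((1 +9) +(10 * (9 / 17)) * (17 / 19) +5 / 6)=429804 / 1109375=0.39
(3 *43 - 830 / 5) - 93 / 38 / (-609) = -285387 / 7714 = -37.00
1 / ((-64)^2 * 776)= 1 / 3178496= 0.00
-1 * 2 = -2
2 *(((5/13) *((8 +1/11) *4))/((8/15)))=6675/143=46.68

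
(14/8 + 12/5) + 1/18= 757/180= 4.21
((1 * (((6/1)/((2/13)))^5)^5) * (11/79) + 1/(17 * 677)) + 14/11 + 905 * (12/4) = 832493343300225374023509200000000000000.00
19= 19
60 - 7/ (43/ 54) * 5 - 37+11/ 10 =-8537/ 430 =-19.85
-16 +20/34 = -262/17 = -15.41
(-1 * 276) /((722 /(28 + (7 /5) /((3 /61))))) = -38962 /1805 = -21.59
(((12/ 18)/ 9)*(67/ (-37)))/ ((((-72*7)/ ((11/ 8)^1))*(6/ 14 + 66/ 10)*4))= 3685/ 283108608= 0.00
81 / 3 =27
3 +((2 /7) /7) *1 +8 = 541 /49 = 11.04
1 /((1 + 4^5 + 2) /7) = 7 /1027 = 0.01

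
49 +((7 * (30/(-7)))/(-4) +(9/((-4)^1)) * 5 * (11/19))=3799/76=49.99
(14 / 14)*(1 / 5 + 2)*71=781 / 5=156.20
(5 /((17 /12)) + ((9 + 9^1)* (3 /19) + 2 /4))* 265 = 1176335 /646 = 1820.95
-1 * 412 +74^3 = 404812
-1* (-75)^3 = 421875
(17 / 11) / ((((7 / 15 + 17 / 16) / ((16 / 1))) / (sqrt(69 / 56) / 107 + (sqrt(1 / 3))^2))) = 16320 *sqrt(966) / 3023713 + 21760 / 4037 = 5.56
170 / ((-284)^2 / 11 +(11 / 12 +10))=22440 / 969313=0.02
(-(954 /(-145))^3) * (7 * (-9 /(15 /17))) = -309965487048 /15243125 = -20334.77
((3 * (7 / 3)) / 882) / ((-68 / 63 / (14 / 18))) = -0.01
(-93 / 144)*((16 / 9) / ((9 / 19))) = -589 / 243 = -2.42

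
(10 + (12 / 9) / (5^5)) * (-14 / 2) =-70.00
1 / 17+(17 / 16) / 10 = 449 / 2720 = 0.17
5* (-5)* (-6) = 150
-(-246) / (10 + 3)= 246 / 13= 18.92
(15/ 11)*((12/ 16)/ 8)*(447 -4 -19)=2385/ 44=54.20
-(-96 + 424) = -328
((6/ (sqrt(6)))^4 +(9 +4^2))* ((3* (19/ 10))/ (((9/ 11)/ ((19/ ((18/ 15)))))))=242231/ 36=6728.64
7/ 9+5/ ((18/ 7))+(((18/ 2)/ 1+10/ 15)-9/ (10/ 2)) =953/ 90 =10.59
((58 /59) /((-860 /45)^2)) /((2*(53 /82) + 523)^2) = 3948669 /403268422747648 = 0.00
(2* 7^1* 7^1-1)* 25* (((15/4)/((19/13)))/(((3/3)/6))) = 1418625/38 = 37332.24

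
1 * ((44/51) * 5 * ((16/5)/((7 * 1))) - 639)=-227419/357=-637.03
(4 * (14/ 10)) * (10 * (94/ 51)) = 5264/ 51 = 103.22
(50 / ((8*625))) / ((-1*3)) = -1 / 300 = -0.00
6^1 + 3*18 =60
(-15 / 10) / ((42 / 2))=-1 / 14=-0.07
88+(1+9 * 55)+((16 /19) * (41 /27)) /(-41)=299576 /513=583.97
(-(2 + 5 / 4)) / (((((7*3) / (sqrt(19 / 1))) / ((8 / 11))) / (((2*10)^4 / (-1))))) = 4160000*sqrt(19) / 231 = 78497.92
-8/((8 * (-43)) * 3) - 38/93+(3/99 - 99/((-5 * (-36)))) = -809879/879780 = -0.92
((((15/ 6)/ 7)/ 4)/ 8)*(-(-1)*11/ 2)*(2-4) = -55/ 448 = -0.12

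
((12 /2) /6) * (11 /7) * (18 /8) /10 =99 /280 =0.35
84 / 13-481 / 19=-4657 / 247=-18.85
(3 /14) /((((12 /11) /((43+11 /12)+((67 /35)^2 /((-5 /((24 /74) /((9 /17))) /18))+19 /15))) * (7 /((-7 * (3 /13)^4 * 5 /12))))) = -9988895169 /1159896483200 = -0.01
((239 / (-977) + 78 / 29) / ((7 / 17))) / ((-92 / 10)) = -5888375 / 9123226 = -0.65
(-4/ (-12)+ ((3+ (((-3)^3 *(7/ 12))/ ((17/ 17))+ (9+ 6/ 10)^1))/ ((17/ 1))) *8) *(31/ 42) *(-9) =7.63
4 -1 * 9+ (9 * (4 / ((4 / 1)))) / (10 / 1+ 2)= -17 / 4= -4.25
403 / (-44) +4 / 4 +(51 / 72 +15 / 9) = -509 / 88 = -5.78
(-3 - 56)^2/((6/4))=6962/3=2320.67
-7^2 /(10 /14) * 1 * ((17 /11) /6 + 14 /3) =-22295 /66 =-337.80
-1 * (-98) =98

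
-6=-6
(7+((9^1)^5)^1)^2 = 3487611136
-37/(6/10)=-61.67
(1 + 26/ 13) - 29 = -26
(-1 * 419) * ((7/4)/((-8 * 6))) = 2933/192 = 15.28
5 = 5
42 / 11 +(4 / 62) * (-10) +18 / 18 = 1423 / 341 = 4.17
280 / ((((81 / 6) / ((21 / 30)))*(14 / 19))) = 532 / 27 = 19.70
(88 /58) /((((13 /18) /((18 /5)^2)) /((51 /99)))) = 132192 /9425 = 14.03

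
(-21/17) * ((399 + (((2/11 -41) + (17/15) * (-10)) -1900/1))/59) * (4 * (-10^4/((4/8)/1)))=-28702240000/11033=-2601490.08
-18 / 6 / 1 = -3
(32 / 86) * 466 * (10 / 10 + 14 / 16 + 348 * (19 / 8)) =6176364 / 43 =143636.37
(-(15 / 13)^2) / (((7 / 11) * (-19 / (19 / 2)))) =2475 / 2366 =1.05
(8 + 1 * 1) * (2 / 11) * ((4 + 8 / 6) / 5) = 96 / 55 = 1.75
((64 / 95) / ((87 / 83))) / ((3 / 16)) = 84992 / 24795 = 3.43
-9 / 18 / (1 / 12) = -6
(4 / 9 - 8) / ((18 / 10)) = -340 / 81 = -4.20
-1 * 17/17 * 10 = -10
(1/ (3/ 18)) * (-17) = -102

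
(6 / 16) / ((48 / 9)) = 9 / 128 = 0.07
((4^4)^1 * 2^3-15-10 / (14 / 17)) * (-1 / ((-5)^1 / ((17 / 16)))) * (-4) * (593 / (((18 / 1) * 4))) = -71302913 / 5040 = -14147.40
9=9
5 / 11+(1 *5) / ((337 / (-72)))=-2275 / 3707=-0.61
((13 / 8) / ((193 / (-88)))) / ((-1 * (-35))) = -143 / 6755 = -0.02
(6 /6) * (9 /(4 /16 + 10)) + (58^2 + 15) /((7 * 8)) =140555 /2296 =61.22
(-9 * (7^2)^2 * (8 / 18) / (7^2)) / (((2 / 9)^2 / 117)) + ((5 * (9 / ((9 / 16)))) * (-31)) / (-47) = -21823051 / 47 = -464320.23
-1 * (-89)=89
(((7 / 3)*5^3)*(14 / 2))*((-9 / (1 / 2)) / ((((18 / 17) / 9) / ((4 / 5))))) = -249900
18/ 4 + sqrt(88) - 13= 0.88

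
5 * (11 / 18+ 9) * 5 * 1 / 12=4325 / 216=20.02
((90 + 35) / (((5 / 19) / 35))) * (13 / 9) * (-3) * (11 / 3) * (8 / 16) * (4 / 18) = -2377375 / 81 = -29350.31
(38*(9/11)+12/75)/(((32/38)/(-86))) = -3510649/1100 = -3191.50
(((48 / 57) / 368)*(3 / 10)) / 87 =1 / 126730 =0.00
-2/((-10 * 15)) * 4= 4/75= 0.05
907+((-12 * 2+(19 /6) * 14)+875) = 5407 /3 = 1802.33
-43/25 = -1.72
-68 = -68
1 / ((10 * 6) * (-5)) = -1 / 300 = -0.00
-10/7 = -1.43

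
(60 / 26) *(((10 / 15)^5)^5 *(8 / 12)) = 671088640 / 11014751922759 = 0.00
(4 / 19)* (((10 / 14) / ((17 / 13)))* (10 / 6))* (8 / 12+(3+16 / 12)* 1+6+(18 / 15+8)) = 26260 / 6783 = 3.87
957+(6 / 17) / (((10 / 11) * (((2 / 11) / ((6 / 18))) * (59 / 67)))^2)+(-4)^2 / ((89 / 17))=3039676645961 / 3160051800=961.91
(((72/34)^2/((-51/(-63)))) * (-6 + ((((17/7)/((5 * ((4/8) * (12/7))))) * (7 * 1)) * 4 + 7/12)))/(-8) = -355509/49130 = -7.24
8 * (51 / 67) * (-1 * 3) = -1224 / 67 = -18.27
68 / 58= 34 / 29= 1.17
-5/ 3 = -1.67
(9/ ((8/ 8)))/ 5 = 9/ 5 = 1.80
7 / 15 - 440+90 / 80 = -438.41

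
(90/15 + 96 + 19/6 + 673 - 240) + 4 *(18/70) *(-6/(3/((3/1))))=111719/210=532.00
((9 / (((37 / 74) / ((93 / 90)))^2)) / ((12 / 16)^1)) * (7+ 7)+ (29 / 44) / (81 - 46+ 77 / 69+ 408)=72562200251 / 101125200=717.55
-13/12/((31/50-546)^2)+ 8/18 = 0.44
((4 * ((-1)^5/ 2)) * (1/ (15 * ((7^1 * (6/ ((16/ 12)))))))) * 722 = -2888/ 945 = -3.06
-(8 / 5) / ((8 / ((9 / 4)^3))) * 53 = -38637 / 320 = -120.74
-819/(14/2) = -117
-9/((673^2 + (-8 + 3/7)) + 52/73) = -1533/77147738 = -0.00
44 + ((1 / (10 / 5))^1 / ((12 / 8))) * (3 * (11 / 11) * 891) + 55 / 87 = 81400 / 87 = 935.63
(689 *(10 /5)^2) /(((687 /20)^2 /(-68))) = -74963200 /471969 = -158.83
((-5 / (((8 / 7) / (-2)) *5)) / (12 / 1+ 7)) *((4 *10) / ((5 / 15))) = 210 / 19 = 11.05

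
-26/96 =-13/48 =-0.27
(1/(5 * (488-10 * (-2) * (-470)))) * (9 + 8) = -17/44560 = -0.00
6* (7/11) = 42/11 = 3.82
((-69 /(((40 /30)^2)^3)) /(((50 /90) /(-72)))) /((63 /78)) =17655651 /8960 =1970.50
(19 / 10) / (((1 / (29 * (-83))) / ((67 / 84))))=-3064111 / 840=-3647.75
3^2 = 9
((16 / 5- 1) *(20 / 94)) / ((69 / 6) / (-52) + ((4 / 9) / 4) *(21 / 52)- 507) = -6864 / 7437233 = -0.00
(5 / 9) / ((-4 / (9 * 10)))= -25 / 2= -12.50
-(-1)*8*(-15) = -120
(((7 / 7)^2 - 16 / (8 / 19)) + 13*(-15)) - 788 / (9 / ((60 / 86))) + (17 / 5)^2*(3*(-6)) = -1616258 / 3225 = -501.17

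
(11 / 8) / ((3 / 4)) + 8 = 59 / 6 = 9.83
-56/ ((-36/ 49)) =686/ 9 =76.22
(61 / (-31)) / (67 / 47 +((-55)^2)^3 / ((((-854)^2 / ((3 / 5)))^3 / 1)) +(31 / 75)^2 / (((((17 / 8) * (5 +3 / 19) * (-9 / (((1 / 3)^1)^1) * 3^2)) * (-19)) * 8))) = -25843577881740256246591080000 / 18722402417516380732654678429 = -1.38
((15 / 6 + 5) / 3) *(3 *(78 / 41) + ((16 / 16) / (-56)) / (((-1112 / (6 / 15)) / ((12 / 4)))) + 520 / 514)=11021864251 / 656160064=16.80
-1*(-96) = 96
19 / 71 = 0.27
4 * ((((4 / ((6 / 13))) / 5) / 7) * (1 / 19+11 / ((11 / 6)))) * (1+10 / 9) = 12.66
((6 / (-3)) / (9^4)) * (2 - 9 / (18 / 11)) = 7 / 6561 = 0.00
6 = 6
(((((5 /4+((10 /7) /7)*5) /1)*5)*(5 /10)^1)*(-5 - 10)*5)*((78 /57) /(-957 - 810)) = 723125 /2193436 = 0.33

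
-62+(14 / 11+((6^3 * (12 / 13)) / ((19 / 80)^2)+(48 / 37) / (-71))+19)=473705289147 / 135613621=3493.05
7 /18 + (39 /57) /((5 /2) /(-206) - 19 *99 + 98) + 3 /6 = 37203716 /41872257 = 0.89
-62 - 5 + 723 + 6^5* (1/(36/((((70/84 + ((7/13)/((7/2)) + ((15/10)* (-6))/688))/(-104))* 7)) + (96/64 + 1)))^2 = 26241886372367557520/40001288410374841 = 656.03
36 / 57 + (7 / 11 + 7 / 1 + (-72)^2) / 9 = 362080 / 627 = 577.48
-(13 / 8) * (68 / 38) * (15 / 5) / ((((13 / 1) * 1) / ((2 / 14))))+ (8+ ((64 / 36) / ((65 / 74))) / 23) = 57208163 / 7158060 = 7.99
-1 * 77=-77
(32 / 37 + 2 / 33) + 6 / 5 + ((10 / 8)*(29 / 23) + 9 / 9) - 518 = -288299203 / 561660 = -513.30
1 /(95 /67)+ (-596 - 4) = -56933 /95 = -599.29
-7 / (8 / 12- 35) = 21 / 103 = 0.20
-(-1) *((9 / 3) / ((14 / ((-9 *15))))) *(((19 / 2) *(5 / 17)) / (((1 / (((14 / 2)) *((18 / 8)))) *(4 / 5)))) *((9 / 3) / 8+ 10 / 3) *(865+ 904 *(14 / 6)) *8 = -152774029125 / 1088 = -140417306.18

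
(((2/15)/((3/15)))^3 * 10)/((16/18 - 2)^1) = -8/3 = -2.67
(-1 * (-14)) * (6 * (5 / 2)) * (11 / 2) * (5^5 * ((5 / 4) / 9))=501302.08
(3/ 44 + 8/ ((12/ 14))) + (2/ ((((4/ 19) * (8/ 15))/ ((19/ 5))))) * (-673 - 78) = -26835025/ 528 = -50823.91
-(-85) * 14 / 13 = 1190 / 13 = 91.54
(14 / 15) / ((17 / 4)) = 56 / 255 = 0.22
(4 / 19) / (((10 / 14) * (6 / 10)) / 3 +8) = 28 / 1083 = 0.03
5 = 5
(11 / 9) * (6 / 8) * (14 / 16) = 77 / 96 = 0.80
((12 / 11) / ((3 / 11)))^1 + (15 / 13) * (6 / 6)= 67 / 13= 5.15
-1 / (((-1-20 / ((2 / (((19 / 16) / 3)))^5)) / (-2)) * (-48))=84934656 / 2050812239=0.04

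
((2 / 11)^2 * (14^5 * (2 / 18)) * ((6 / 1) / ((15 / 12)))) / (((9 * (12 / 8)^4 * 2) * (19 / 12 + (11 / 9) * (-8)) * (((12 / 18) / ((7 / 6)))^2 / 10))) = -3373232128 / 8673885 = -388.90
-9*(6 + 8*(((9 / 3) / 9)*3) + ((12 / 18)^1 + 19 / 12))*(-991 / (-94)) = -579735 / 376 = -1541.85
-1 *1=-1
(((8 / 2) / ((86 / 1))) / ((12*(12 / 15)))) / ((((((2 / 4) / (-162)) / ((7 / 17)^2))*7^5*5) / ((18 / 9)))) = -27 / 4262461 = -0.00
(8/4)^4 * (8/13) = 128/13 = 9.85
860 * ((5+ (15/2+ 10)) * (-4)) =-77400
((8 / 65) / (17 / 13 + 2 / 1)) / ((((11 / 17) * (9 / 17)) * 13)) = 2312 / 276705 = 0.01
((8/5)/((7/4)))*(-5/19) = -32/133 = -0.24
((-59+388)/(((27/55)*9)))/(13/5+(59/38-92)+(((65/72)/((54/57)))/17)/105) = -6330800/7468483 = -0.85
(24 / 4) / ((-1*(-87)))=2 / 29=0.07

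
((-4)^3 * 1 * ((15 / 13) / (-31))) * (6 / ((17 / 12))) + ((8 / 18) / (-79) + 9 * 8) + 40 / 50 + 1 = 2043006089 / 24355305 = 83.88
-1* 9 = -9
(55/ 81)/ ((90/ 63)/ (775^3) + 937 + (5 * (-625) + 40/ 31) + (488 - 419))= -35842296875/ 111785270821713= -0.00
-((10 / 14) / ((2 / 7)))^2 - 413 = -1677 / 4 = -419.25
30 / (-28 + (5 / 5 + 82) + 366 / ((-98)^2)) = 144060 / 264293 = 0.55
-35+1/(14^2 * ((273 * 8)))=-14982239/428064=-35.00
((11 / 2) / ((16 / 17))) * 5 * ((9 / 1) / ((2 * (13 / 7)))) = 58905 / 832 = 70.80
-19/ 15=-1.27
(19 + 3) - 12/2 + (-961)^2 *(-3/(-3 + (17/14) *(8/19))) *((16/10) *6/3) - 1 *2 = 5895781234/1655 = 3562405.58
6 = 6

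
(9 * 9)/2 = 81/2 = 40.50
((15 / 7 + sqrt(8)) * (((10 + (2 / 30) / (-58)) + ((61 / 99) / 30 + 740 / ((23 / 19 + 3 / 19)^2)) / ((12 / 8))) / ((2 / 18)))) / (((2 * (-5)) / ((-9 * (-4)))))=-44046.78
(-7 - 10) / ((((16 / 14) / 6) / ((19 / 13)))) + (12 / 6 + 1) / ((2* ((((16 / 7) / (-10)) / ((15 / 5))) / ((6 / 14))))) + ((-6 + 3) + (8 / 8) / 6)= -141.71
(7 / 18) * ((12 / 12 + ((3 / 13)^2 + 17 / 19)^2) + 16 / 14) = 219519367 / 185589378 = 1.18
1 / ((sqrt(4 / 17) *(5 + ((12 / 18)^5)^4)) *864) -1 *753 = -753 + 129140163 *sqrt(17) / 1115838117184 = -753.00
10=10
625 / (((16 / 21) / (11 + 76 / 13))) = 2874375 / 208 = 13819.11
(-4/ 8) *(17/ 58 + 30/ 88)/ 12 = -809/ 30624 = -0.03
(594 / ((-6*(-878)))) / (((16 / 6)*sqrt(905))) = 297*sqrt(905) / 6356720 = 0.00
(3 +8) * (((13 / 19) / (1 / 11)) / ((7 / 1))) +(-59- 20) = -8934 / 133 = -67.17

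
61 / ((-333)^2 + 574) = 61 / 111463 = 0.00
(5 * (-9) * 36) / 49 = -1620 / 49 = -33.06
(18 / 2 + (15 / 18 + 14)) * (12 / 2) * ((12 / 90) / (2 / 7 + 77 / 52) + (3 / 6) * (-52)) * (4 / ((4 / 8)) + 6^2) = -1573264264 / 9645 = -163117.08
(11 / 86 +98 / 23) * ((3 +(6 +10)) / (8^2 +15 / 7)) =1154573 / 915814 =1.26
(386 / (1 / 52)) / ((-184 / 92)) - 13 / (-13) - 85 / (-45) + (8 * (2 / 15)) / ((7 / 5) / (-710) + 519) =-166368883934 / 16581987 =-10033.11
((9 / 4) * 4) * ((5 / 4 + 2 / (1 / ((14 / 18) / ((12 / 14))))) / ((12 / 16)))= 331 / 9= 36.78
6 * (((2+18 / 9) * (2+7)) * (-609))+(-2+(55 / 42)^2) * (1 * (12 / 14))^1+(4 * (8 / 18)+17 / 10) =-2030331733 / 15435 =-131540.77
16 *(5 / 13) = 80 / 13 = 6.15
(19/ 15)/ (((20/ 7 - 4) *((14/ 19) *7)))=-361/ 1680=-0.21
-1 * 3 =-3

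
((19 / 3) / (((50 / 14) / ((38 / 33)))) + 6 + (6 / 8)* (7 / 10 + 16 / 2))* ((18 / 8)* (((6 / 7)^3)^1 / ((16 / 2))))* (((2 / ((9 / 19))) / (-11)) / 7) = -0.14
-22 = -22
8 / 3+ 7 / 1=9.67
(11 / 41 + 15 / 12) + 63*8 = 82905 / 164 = 505.52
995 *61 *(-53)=-3216835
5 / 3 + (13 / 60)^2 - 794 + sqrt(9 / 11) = -2852231 / 3600 + 3 *sqrt(11) / 11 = -791.38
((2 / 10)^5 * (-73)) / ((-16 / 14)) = 511 / 25000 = 0.02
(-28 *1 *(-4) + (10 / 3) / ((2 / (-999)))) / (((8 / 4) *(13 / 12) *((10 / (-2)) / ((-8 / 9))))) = -24848 / 195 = -127.43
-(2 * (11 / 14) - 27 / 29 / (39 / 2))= -4021 / 2639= -1.52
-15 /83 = -0.18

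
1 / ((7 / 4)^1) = 4 / 7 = 0.57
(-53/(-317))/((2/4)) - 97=-30643/317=-96.67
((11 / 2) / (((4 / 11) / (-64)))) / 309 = -3.13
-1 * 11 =-11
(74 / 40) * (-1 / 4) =-37 / 80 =-0.46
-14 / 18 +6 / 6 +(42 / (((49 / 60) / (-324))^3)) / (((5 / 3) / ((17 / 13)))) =-4046529523070218 / 1966419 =-2057816529.98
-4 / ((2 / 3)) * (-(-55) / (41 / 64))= -21120 / 41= -515.12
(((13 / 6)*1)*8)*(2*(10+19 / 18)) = 10348 / 27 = 383.26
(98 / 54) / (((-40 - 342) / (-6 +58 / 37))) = 4018 / 190809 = 0.02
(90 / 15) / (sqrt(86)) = 3 * sqrt(86) / 43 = 0.65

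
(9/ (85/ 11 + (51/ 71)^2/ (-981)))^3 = 160966377289544040413991/ 101858594339872492216856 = 1.58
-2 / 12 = -1 / 6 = -0.17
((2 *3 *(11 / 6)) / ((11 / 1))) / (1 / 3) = 3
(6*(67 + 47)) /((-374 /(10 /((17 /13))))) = -44460 /3179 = -13.99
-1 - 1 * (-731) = 730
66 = 66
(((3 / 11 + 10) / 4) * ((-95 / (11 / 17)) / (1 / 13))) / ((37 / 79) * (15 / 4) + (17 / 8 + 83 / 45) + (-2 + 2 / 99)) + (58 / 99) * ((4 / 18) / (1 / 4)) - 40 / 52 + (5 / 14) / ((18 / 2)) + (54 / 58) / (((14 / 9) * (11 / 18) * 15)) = -5151549933959783 / 3936463901370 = -1308.67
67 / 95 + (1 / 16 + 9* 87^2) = 103545087 / 1520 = 68121.77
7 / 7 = 1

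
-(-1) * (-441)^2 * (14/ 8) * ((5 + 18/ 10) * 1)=23143239/ 10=2314323.90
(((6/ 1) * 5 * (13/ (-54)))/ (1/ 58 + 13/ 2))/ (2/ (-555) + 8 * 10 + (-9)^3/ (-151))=-52657475/ 4030628931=-0.01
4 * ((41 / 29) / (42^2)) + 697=697.00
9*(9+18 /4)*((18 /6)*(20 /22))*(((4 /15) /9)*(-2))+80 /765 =-32872 /1683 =-19.53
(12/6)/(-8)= -1/4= -0.25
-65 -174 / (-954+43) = -64.81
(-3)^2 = 9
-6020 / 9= -668.89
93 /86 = 1.08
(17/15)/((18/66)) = 4.16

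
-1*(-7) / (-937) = -7 / 937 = -0.01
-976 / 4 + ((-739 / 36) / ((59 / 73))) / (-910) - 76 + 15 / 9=-615233453 / 1932840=-318.31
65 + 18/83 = 5413/83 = 65.22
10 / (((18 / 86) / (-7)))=-3010 / 9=-334.44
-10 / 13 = -0.77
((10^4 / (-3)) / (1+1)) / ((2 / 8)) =-20000 / 3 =-6666.67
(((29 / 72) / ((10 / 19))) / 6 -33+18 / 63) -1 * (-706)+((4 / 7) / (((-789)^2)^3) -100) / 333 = 60563676091780806496328863 / 89975501387514188782560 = 673.11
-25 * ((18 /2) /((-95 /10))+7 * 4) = -12850 /19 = -676.32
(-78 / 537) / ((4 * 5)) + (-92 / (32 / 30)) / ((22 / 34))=-5249461 / 39380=-133.30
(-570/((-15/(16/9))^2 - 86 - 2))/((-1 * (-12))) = 12160/4303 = 2.83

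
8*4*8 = 256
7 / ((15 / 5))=7 / 3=2.33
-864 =-864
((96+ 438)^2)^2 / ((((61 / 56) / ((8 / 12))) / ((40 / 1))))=121428823541760 / 61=1990636451504.26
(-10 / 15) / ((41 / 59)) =-118 / 123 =-0.96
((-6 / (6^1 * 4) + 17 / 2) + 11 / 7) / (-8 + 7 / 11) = -3025 / 2268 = -1.33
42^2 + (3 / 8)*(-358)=6519 / 4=1629.75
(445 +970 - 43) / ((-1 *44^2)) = -343 / 484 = -0.71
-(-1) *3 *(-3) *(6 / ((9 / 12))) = -72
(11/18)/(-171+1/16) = -88/24615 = -0.00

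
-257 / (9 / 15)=-1285 / 3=-428.33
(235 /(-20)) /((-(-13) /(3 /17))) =-141 /884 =-0.16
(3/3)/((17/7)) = 0.41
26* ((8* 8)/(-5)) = -1664/5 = -332.80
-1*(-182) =182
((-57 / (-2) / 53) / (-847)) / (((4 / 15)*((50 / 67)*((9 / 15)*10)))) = -3819 / 7182560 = -0.00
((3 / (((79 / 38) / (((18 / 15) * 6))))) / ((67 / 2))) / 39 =2736 / 344045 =0.01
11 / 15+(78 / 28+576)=121699 / 210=579.52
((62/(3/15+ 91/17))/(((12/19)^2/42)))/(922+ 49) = 6658645/5499744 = 1.21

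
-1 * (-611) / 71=611 / 71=8.61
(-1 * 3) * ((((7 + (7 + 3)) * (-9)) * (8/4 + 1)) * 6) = 8262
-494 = -494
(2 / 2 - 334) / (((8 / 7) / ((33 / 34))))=-76923 / 272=-282.81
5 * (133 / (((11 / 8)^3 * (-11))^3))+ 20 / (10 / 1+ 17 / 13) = 802870923946820 / 461348971377987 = 1.74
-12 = -12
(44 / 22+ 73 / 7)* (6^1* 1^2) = 522 / 7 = 74.57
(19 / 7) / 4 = 19 / 28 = 0.68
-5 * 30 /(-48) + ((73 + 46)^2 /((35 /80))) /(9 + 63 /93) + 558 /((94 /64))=105122077 /28200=3727.73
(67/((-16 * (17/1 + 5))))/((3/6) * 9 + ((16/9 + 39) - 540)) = 603/1567280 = 0.00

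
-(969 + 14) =-983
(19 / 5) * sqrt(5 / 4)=19 * sqrt(5) / 10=4.25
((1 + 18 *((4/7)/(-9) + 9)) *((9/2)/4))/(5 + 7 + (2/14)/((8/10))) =927/62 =14.95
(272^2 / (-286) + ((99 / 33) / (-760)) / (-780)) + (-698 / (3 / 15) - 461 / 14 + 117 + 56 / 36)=-501607485307 / 136936800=-3663.06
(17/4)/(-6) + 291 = 6967/24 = 290.29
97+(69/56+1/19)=98.28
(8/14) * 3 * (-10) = -120/7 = -17.14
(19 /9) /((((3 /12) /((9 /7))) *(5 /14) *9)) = 152 /45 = 3.38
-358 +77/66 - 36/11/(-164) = -965537/2706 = -356.81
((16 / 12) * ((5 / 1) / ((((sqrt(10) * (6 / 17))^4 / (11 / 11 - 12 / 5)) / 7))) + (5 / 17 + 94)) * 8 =86238607 / 206550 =417.52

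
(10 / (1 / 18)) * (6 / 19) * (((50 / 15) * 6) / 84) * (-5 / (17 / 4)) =-36000 / 2261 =-15.92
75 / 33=25 / 11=2.27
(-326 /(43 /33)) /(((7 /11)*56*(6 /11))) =-216953 /16856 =-12.87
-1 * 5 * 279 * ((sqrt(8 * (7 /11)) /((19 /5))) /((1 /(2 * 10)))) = -279000 * sqrt(154) /209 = -16566.02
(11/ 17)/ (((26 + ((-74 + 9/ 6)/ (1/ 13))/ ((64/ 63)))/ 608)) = -856064/ 1962259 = -0.44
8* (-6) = -48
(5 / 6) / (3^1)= 5 / 18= 0.28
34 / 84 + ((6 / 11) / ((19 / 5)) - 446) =-3910175 / 8778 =-445.45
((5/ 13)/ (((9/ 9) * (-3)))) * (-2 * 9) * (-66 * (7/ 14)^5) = -495/ 104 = -4.76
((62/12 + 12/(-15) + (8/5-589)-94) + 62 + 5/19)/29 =-350419/16530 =-21.20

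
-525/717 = -0.73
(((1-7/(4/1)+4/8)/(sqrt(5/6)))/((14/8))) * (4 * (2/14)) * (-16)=64 * sqrt(30)/245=1.43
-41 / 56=-0.73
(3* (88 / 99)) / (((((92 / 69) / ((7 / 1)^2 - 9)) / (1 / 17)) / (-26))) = -2080 / 17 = -122.35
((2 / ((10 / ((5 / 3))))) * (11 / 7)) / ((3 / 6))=22 / 21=1.05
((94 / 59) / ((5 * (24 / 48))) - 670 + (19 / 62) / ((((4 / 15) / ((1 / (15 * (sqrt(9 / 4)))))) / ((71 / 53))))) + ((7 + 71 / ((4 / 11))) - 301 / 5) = -1533284393 / 2908110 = -527.24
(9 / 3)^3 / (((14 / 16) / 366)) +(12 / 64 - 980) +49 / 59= 68159751 / 6608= 10314.73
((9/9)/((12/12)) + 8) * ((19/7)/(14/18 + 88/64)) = 12312/1085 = 11.35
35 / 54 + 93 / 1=5057 / 54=93.65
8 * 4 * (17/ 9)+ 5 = 589/ 9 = 65.44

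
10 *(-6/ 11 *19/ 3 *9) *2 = -6840/ 11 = -621.82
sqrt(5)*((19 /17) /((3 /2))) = 38*sqrt(5) /51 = 1.67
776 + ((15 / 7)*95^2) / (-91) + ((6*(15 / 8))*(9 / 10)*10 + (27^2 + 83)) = 3762709 / 2548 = 1476.73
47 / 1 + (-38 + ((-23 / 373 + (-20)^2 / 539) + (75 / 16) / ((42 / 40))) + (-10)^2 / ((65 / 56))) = 1048565937 / 10454444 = 100.30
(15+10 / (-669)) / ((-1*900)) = -401 / 24084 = -0.02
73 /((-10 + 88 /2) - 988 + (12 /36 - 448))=-219 /4205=-0.05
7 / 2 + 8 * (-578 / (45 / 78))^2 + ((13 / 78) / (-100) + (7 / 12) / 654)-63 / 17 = 6695727391711 / 833850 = 8029894.34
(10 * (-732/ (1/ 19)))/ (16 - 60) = 34770/ 11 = 3160.91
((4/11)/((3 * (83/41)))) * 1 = 0.06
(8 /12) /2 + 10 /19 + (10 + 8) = 1075 /57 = 18.86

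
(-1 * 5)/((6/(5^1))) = -25/6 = -4.17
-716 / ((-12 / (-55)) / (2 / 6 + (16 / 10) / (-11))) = -5549 / 9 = -616.56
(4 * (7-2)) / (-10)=-2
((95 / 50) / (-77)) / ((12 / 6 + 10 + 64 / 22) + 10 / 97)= -1843 / 1121260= -0.00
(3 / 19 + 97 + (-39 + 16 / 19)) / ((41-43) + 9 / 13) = -767 / 17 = -45.12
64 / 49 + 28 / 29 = 3228 / 1421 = 2.27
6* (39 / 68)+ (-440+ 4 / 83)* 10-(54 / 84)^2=-1215875733 / 276556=-4396.49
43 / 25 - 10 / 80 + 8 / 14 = 3033 / 1400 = 2.17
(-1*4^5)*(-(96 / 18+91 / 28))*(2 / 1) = 17578.67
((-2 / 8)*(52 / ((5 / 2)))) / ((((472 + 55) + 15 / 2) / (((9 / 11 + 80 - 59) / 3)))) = -832 / 11759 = -0.07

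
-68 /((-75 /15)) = 68 /5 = 13.60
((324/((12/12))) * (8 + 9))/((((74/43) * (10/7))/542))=224646534/185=1214305.59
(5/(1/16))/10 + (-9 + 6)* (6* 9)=-154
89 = 89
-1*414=-414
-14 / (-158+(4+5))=14 / 149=0.09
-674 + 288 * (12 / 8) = -242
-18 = -18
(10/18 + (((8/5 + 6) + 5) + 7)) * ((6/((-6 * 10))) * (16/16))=-907/450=-2.02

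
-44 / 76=-11 / 19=-0.58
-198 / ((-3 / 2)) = 132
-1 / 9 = -0.11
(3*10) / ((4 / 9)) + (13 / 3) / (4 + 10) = 1424 / 21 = 67.81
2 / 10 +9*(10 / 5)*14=1261 / 5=252.20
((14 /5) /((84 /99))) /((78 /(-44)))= -121 /65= -1.86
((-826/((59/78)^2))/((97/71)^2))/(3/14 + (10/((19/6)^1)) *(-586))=12690334384/30358448997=0.42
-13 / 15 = -0.87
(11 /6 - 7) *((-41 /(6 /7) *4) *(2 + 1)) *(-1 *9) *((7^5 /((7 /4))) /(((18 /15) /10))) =-2136169700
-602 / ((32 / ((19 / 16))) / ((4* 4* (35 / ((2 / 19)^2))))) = -72259565 / 64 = -1129055.70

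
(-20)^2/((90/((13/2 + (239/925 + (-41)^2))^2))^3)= 926599381495744599782076837066918474529/73063068443789062500000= 12682185421881400.07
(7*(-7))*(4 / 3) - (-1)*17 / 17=-193 / 3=-64.33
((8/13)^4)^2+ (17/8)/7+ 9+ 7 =745701672369/45680920376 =16.32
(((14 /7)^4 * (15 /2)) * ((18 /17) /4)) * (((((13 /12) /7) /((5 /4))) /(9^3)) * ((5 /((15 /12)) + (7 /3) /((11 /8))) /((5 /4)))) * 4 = 156416 /1590435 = 0.10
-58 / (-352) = 29 / 176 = 0.16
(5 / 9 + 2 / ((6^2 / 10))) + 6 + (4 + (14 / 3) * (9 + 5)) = 688 / 9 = 76.44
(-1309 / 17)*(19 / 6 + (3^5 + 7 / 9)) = -342265 / 18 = -19014.72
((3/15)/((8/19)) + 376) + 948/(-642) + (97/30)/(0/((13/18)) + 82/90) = 66427453/175480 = 378.55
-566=-566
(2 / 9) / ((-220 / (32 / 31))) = -0.00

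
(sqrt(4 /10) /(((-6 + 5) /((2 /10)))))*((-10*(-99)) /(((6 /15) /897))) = -88803*sqrt(10) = -280819.74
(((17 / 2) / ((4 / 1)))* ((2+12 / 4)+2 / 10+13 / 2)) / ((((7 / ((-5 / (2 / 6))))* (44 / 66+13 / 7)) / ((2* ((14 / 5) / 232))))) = -125307 / 245920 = -0.51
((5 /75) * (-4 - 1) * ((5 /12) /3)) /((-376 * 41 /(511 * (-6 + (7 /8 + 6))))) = 17885 /13319424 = 0.00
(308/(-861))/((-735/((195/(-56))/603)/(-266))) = 2717/3634281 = 0.00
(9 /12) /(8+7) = 1 /20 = 0.05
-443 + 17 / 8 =-3527 / 8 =-440.88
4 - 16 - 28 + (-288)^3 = -23887912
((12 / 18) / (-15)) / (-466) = 1 / 10485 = 0.00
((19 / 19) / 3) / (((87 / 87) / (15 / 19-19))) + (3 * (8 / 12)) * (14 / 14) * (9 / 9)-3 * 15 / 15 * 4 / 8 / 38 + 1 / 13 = -11953 / 2964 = -4.03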